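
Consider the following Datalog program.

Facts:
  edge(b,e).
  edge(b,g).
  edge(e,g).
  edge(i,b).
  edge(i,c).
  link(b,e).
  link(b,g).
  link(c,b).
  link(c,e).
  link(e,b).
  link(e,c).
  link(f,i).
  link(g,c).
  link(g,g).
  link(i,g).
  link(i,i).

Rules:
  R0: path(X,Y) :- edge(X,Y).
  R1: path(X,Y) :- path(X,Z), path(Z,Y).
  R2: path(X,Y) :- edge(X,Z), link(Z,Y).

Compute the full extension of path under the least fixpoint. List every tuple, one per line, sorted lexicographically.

path(b,b)
path(b,c)
path(b,e)
path(b,g)
path(e,c)
path(e,g)
path(i,b)
path(i,c)
path(i,e)
path(i,g)

round 1: derive path(b,e) via R0 from edge(b,e)
round 1: derive path(b,g) via R0 from edge(b,g)
round 1: derive path(e,g) via R0 from edge(e,g)
round 1: derive path(i,b) via R0 from edge(i,b)
round 1: derive path(i,c) via R0 from edge(i,c)
round 1: derive path(b,b) via R2 from edge(b,e), link(e,b)
round 1: derive path(b,c) via R2 from edge(b,e), link(e,c)
round 1: derive path(e,c) via R2 from edge(e,g), link(g,c)
round 1: derive path(i,e) via R2 from edge(i,b), link(b,e)
round 1: derive path(i,g) via R2 from edge(i,b), link(b,g)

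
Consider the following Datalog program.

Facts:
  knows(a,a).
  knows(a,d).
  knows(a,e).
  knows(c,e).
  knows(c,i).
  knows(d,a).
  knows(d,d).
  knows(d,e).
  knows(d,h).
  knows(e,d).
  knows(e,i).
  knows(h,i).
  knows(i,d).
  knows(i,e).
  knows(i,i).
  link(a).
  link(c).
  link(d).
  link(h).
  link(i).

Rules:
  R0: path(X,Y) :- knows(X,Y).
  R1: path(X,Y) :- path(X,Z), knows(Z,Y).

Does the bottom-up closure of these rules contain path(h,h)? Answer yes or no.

round 1: derive path(a,a) via R0 from knows(a,a)
round 1: derive path(a,d) via R0 from knows(a,d)
round 1: derive path(a,e) via R0 from knows(a,e)
round 1: derive path(c,e) via R0 from knows(c,e)
round 1: derive path(c,i) via R0 from knows(c,i)
round 1: derive path(d,a) via R0 from knows(d,a)
round 1: derive path(d,d) via R0 from knows(d,d)
round 1: derive path(d,e) via R0 from knows(d,e)
round 1: derive path(d,h) via R0 from knows(d,h)
round 1: derive path(e,d) via R0 from knows(e,d)
round 1: derive path(e,i) via R0 from knows(e,i)
round 1: derive path(h,i) via R0 from knows(h,i)
round 1: derive path(i,d) via R0 from knows(i,d)
round 1: derive path(i,e) via R0 from knows(i,e)
round 1: derive path(i,i) via R0 from knows(i,i)
round 2: derive path(a,h) via R1 from path(a,d), knows(d,h)
round 2: derive path(a,i) via R1 from path(a,e), knows(e,i)
round 2: derive path(c,d) via R1 from path(c,e), knows(e,d)
round 2: derive path(d,i) via R1 from path(d,e), knows(e,i)
round 2: derive path(e,a) via R1 from path(e,d), knows(d,a)
round 2: derive path(e,e) via R1 from path(e,d), knows(d,e)
round 2: derive path(e,h) via R1 from path(e,d), knows(d,h)
round 2: derive path(h,d) via R1 from path(h,i), knows(i,d)
round 2: derive path(h,e) via R1 from path(h,i), knows(i,e)
round 2: derive path(i,a) via R1 from path(i,d), knows(d,a)
round 2: derive path(i,h) via R1 from path(i,d), knows(d,h)
round 3: derive path(c,a) via R1 from path(c,d), knows(d,a)
round 3: derive path(c,h) via R1 from path(c,d), knows(d,h)
round 3: derive path(h,a) via R1 from path(h,d), knows(d,a)
round 3: derive path(h,h) via R1 from path(h,d), knows(d,h)

yes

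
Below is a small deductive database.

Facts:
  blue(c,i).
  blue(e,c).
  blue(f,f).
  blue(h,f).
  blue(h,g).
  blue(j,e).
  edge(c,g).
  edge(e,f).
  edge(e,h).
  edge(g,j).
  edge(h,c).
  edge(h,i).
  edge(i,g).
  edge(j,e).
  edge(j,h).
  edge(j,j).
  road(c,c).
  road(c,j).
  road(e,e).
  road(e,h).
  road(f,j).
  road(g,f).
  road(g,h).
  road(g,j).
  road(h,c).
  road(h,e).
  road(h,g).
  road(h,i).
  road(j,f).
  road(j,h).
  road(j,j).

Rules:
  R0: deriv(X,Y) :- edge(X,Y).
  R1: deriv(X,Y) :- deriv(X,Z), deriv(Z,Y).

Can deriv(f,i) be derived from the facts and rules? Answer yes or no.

round 1: derive deriv(c,g) via R0 from edge(c,g)
round 1: derive deriv(e,f) via R0 from edge(e,f)
round 1: derive deriv(e,h) via R0 from edge(e,h)
round 1: derive deriv(g,j) via R0 from edge(g,j)
round 1: derive deriv(h,c) via R0 from edge(h,c)
round 1: derive deriv(h,i) via R0 from edge(h,i)
round 1: derive deriv(i,g) via R0 from edge(i,g)
round 1: derive deriv(j,e) via R0 from edge(j,e)
round 1: derive deriv(j,h) via R0 from edge(j,h)
round 1: derive deriv(j,j) via R0 from edge(j,j)
round 2: derive deriv(c,j) via R1 from deriv(c,g), deriv(g,j)
round 2: derive deriv(e,c) via R1 from deriv(e,h), deriv(h,c)
round 2: derive deriv(e,i) via R1 from deriv(e,h), deriv(h,i)
round 2: derive deriv(g,e) via R1 from deriv(g,j), deriv(j,e)
round 2: derive deriv(g,h) via R1 from deriv(g,j), deriv(j,h)
round 2: derive deriv(h,g) via R1 from deriv(h,c), deriv(c,g)
round 2: derive deriv(i,j) via R1 from deriv(i,g), deriv(g,j)
round 2: derive deriv(j,c) via R1 from deriv(j,h), deriv(h,c)
round 2: derive deriv(j,f) via R1 from deriv(j,e), deriv(e,f)
round 2: derive deriv(j,i) via R1 from deriv(j,h), deriv(h,i)
round 3: derive deriv(c,c) via R1 from deriv(c,j), deriv(j,c)
round 3: derive deriv(c,e) via R1 from deriv(c,g), deriv(g,e)
round 3: derive deriv(c,f) via R1 from deriv(c,j), deriv(j,f)
round 3: derive deriv(c,h) via R1 from deriv(c,g), deriv(g,h)
round 3: derive deriv(c,i) via R1 from deriv(c,j), deriv(j,i)
round 3: derive deriv(e,g) via R1 from deriv(e,c), deriv(c,g)
round 3: derive deriv(e,j) via R1 from deriv(e,c), deriv(c,j)
round 3: derive deriv(g,c) via R1 from deriv(g,e), deriv(e,c)
round 3: derive deriv(g,f) via R1 from deriv(g,e), deriv(e,f)
round 3: derive deriv(g,g) via R1 from deriv(g,h), deriv(h,g)
round 3: derive deriv(g,i) via R1 from deriv(g,e), deriv(e,i)
round 3: derive deriv(h,e) via R1 from deriv(h,g), deriv(g,e)
round 3: derive deriv(h,h) via R1 from deriv(h,g), deriv(g,h)
round 3: derive deriv(h,j) via R1 from deriv(h,c), deriv(c,j)
round 3: derive deriv(i,c) via R1 from deriv(i,j), deriv(j,c)
round 3: derive deriv(i,e) via R1 from deriv(i,g), deriv(g,e)
round 3: derive deriv(i,f) via R1 from deriv(i,j), deriv(j,f)
round 3: derive deriv(i,h) via R1 from deriv(i,g), deriv(g,h)
round 3: derive deriv(i,i) via R1 from deriv(i,j), deriv(j,i)
round 3: derive deriv(j,g) via R1 from deriv(j,c), deriv(c,g)
round 4: derive deriv(e,e) via R1 from deriv(e,c), deriv(c,e)
round 4: derive deriv(h,f) via R1 from deriv(h,c), deriv(c,f)

no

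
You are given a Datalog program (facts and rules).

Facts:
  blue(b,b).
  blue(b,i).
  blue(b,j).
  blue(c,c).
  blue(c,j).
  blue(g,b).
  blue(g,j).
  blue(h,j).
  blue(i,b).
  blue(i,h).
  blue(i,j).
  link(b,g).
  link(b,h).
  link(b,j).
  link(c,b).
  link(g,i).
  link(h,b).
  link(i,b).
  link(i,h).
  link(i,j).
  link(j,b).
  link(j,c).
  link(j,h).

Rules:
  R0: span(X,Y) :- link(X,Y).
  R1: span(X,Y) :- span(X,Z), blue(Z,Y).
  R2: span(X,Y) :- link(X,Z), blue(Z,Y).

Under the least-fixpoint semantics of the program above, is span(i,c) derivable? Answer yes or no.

round 1: derive span(b,g) via R0 from link(b,g)
round 1: derive span(b,h) via R0 from link(b,h)
round 1: derive span(b,j) via R0 from link(b,j)
round 1: derive span(c,b) via R0 from link(c,b)
round 1: derive span(g,i) via R0 from link(g,i)
round 1: derive span(h,b) via R0 from link(h,b)
round 1: derive span(i,b) via R0 from link(i,b)
round 1: derive span(i,h) via R0 from link(i,h)
round 1: derive span(i,j) via R0 from link(i,j)
round 1: derive span(j,b) via R0 from link(j,b)
round 1: derive span(j,c) via R0 from link(j,c)
round 1: derive span(j,h) via R0 from link(j,h)
round 1: derive span(b,b) via R2 from link(b,g), blue(g,b)
round 1: derive span(c,i) via R2 from link(c,b), blue(b,i)
round 1: derive span(c,j) via R2 from link(c,b), blue(b,j)
round 1: derive span(g,b) via R2 from link(g,i), blue(i,b)
round 1: derive span(g,h) via R2 from link(g,i), blue(i,h)
round 1: derive span(g,j) via R2 from link(g,i), blue(i,j)
round 1: derive span(h,i) via R2 from link(h,b), blue(b,i)
round 1: derive span(h,j) via R2 from link(h,b), blue(b,j)
round 1: derive span(i,i) via R2 from link(i,b), blue(b,i)
round 1: derive span(j,i) via R2 from link(j,b), blue(b,i)
round 1: derive span(j,j) via R2 from link(j,b), blue(b,j)
round 2: derive span(b,i) via R1 from span(b,b), blue(b,i)
round 2: derive span(c,h) via R1 from span(c,i), blue(i,h)
round 2: derive span(h,h) via R1 from span(h,i), blue(i,h)

no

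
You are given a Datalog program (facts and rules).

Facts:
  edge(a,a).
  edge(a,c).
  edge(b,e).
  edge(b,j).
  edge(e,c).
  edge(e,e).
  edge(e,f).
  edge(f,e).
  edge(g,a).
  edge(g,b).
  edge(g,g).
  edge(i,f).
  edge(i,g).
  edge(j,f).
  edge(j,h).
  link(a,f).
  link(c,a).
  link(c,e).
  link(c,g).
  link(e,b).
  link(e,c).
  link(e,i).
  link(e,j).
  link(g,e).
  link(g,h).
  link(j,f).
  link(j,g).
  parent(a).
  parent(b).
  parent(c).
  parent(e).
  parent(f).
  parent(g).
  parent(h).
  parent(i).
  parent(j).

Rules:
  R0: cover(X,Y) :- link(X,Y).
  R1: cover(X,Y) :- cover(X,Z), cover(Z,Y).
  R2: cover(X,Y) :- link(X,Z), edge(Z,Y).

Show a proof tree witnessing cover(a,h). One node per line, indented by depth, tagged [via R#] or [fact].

cover(a,h)  [via R1]
  cover(a,e)  [via R2]
    link(a,f)  [fact]
    edge(f,e)  [fact]
  cover(e,h)  [via R2]
    link(e,j)  [fact]
    edge(j,h)  [fact]

round 1: derive cover(a,f) via R0 from link(a,f)
round 1: derive cover(c,a) via R0 from link(c,a)
round 1: derive cover(c,e) via R0 from link(c,e)
round 1: derive cover(c,g) via R0 from link(c,g)
round 1: derive cover(e,b) via R0 from link(e,b)
round 1: derive cover(e,c) via R0 from link(e,c)
round 1: derive cover(e,i) via R0 from link(e,i)
round 1: derive cover(e,j) via R0 from link(e,j)
round 1: derive cover(g,e) via R0 from link(g,e)
round 1: derive cover(g,h) via R0 from link(g,h)
round 1: derive cover(j,f) via R0 from link(j,f)
round 1: derive cover(j,g) via R0 from link(j,g)
round 1: derive cover(a,e) via R2 from link(a,f), edge(f,e)
round 1: derive cover(c,b) via R2 from link(c,g), edge(g,b)
round 1: derive cover(c,c) via R2 from link(c,a), edge(a,c)
round 1: derive cover(c,f) via R2 from link(c,e), edge(e,f)
round 1: derive cover(e,e) via R2 from link(e,b), edge(b,e)
round 1: derive cover(e,f) via R2 from link(e,i), edge(i,f)
round 1: derive cover(e,g) via R2 from link(e,i), edge(i,g)
round 1: derive cover(e,h) via R2 from link(e,j), edge(j,h)
round 1: derive cover(g,c) via R2 from link(g,e), edge(e,c)
round 1: derive cover(g,f) via R2 from link(g,e), edge(e,f)
round 1: derive cover(j,a) via R2 from link(j,g), edge(g,a)
round 1: derive cover(j,b) via R2 from link(j,g), edge(g,b)
round 1: derive cover(j,e) via R2 from link(j,f), edge(f,e)
round 2: derive cover(a,b) via R1 from cover(a,e), cover(e,b)
round 2: derive cover(a,c) via R1 from cover(a,e), cover(e,c)
round 2: derive cover(a,g) via R1 from cover(a,e), cover(e,g)
round 2: derive cover(a,h) via R1 from cover(a,e), cover(e,h)
round 2: derive cover(a,i) via R1 from cover(a,e), cover(e,i)
round 2: derive cover(a,j) via R1 from cover(a,e), cover(e,j)
round 2: derive cover(c,h) via R1 from cover(c,e), cover(e,h)
round 2: derive cover(c,i) via R1 from cover(c,e), cover(e,i)
round 2: derive cover(c,j) via R1 from cover(c,e), cover(e,j)
round 2: derive cover(e,a) via R1 from cover(e,c), cover(c,a)
round 2: derive cover(g,a) via R1 from cover(g,c), cover(c,a)
round 2: derive cover(g,b) via R1 from cover(g,c), cover(c,b)
round 2: derive cover(g,g) via R1 from cover(g,c), cover(c,g)
round 2: derive cover(g,i) via R1 from cover(g,e), cover(e,i)
round 2: derive cover(g,j) via R1 from cover(g,e), cover(e,j)
round 2: derive cover(j,c) via R1 from cover(j,e), cover(e,c)
round 2: derive cover(j,h) via R1 from cover(j,e), cover(e,h)
round 2: derive cover(j,i) via R1 from cover(j,e), cover(e,i)
round 2: derive cover(j,j) via R1 from cover(j,e), cover(e,j)
round 3: derive cover(a,a) via R1 from cover(a,c), cover(c,a)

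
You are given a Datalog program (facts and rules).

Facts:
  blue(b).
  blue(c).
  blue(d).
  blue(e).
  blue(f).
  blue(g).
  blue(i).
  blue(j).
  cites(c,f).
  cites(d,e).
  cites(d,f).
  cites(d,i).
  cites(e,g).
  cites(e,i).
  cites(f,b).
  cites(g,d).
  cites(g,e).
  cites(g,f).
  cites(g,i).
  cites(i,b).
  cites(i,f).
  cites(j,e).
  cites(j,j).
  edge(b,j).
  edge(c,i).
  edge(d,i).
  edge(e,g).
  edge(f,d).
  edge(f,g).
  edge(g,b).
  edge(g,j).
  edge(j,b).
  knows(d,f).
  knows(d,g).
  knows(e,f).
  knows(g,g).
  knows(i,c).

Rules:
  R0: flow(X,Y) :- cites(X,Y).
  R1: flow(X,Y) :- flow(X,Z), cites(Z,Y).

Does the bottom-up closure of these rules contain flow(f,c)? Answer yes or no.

no

round 1: derive flow(c,f) via R0 from cites(c,f)
round 1: derive flow(d,e) via R0 from cites(d,e)
round 1: derive flow(d,f) via R0 from cites(d,f)
round 1: derive flow(d,i) via R0 from cites(d,i)
round 1: derive flow(e,g) via R0 from cites(e,g)
round 1: derive flow(e,i) via R0 from cites(e,i)
round 1: derive flow(f,b) via R0 from cites(f,b)
round 1: derive flow(g,d) via R0 from cites(g,d)
round 1: derive flow(g,e) via R0 from cites(g,e)
round 1: derive flow(g,f) via R0 from cites(g,f)
round 1: derive flow(g,i) via R0 from cites(g,i)
round 1: derive flow(i,b) via R0 from cites(i,b)
round 1: derive flow(i,f) via R0 from cites(i,f)
round 1: derive flow(j,e) via R0 from cites(j,e)
round 1: derive flow(j,j) via R0 from cites(j,j)
round 2: derive flow(c,b) via R1 from flow(c,f), cites(f,b)
round 2: derive flow(d,b) via R1 from flow(d,f), cites(f,b)
round 2: derive flow(d,g) via R1 from flow(d,e), cites(e,g)
round 2: derive flow(e,b) via R1 from flow(e,i), cites(i,b)
round 2: derive flow(e,d) via R1 from flow(e,g), cites(g,d)
round 2: derive flow(e,e) via R1 from flow(e,g), cites(g,e)
round 2: derive flow(e,f) via R1 from flow(e,g), cites(g,f)
round 2: derive flow(g,b) via R1 from flow(g,f), cites(f,b)
round 2: derive flow(g,g) via R1 from flow(g,e), cites(e,g)
round 2: derive flow(j,g) via R1 from flow(j,e), cites(e,g)
round 2: derive flow(j,i) via R1 from flow(j,e), cites(e,i)
round 3: derive flow(d,d) via R1 from flow(d,g), cites(g,d)
round 3: derive flow(j,b) via R1 from flow(j,i), cites(i,b)
round 3: derive flow(j,d) via R1 from flow(j,g), cites(g,d)
round 3: derive flow(j,f) via R1 from flow(j,g), cites(g,f)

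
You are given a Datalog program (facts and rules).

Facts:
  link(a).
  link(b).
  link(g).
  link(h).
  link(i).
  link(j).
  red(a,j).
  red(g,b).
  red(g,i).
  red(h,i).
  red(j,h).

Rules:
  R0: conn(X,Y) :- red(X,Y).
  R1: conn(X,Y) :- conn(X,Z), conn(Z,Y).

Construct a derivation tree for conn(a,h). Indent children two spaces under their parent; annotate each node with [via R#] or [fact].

conn(a,h)  [via R1]
  conn(a,j)  [via R0]
    red(a,j)  [fact]
  conn(j,h)  [via R0]
    red(j,h)  [fact]

round 1: derive conn(a,j) via R0 from red(a,j)
round 1: derive conn(g,b) via R0 from red(g,b)
round 1: derive conn(g,i) via R0 from red(g,i)
round 1: derive conn(h,i) via R0 from red(h,i)
round 1: derive conn(j,h) via R0 from red(j,h)
round 2: derive conn(a,h) via R1 from conn(a,j), conn(j,h)
round 2: derive conn(j,i) via R1 from conn(j,h), conn(h,i)
round 3: derive conn(a,i) via R1 from conn(a,h), conn(h,i)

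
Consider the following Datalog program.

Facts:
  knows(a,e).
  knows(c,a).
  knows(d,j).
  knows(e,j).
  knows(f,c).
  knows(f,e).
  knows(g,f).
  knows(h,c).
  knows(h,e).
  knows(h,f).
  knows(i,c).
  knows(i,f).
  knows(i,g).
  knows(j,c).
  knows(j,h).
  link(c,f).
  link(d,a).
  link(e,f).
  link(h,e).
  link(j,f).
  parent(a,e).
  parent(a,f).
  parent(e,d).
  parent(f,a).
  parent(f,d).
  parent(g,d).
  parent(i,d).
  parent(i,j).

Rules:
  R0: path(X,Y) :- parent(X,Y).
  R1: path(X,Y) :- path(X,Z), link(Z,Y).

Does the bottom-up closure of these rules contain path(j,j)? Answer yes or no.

no

round 1: derive path(a,e) via R0 from parent(a,e)
round 1: derive path(a,f) via R0 from parent(a,f)
round 1: derive path(e,d) via R0 from parent(e,d)
round 1: derive path(f,a) via R0 from parent(f,a)
round 1: derive path(f,d) via R0 from parent(f,d)
round 1: derive path(g,d) via R0 from parent(g,d)
round 1: derive path(i,d) via R0 from parent(i,d)
round 1: derive path(i,j) via R0 from parent(i,j)
round 2: derive path(e,a) via R1 from path(e,d), link(d,a)
round 2: derive path(g,a) via R1 from path(g,d), link(d,a)
round 2: derive path(i,a) via R1 from path(i,d), link(d,a)
round 2: derive path(i,f) via R1 from path(i,j), link(j,f)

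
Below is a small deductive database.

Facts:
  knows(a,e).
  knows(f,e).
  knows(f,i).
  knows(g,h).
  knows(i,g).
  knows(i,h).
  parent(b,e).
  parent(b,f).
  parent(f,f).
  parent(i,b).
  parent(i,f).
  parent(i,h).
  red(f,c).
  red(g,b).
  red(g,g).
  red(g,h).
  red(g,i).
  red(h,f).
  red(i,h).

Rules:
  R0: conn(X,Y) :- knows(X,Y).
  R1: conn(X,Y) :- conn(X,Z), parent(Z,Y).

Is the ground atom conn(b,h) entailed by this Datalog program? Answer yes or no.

round 1: derive conn(a,e) via R0 from knows(a,e)
round 1: derive conn(f,e) via R0 from knows(f,e)
round 1: derive conn(f,i) via R0 from knows(f,i)
round 1: derive conn(g,h) via R0 from knows(g,h)
round 1: derive conn(i,g) via R0 from knows(i,g)
round 1: derive conn(i,h) via R0 from knows(i,h)
round 2: derive conn(f,b) via R1 from conn(f,i), parent(i,b)
round 2: derive conn(f,f) via R1 from conn(f,i), parent(i,f)
round 2: derive conn(f,h) via R1 from conn(f,i), parent(i,h)

no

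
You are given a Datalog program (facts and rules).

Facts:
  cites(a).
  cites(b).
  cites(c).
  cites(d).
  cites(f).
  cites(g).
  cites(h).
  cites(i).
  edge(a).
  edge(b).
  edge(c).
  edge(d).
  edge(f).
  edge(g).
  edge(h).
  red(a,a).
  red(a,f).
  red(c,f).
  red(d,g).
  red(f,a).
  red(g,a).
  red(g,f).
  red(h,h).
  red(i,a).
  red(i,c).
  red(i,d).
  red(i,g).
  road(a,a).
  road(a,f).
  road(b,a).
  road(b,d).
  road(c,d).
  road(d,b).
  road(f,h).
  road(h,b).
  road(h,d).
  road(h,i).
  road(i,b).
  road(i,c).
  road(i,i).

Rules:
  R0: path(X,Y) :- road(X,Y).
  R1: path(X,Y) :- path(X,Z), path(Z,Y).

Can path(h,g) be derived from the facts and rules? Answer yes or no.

no

round 1: derive path(a,a) via R0 from road(a,a)
round 1: derive path(a,f) via R0 from road(a,f)
round 1: derive path(b,a) via R0 from road(b,a)
round 1: derive path(b,d) via R0 from road(b,d)
round 1: derive path(c,d) via R0 from road(c,d)
round 1: derive path(d,b) via R0 from road(d,b)
round 1: derive path(f,h) via R0 from road(f,h)
round 1: derive path(h,b) via R0 from road(h,b)
round 1: derive path(h,d) via R0 from road(h,d)
round 1: derive path(h,i) via R0 from road(h,i)
round 1: derive path(i,b) via R0 from road(i,b)
round 1: derive path(i,c) via R0 from road(i,c)
round 1: derive path(i,i) via R0 from road(i,i)
round 2: derive path(a,h) via R1 from path(a,f), path(f,h)
round 2: derive path(b,b) via R1 from path(b,d), path(d,b)
round 2: derive path(b,f) via R1 from path(b,a), path(a,f)
round 2: derive path(c,b) via R1 from path(c,d), path(d,b)
round 2: derive path(d,a) via R1 from path(d,b), path(b,a)
round 2: derive path(d,d) via R1 from path(d,b), path(b,d)
round 2: derive path(f,b) via R1 from path(f,h), path(h,b)
round 2: derive path(f,d) via R1 from path(f,h), path(h,d)
round 2: derive path(f,i) via R1 from path(f,h), path(h,i)
round 2: derive path(h,a) via R1 from path(h,b), path(b,a)
round 2: derive path(h,c) via R1 from path(h,i), path(i,c)
round 2: derive path(i,a) via R1 from path(i,b), path(b,a)
round 2: derive path(i,d) via R1 from path(i,b), path(b,d)
round 3: derive path(a,b) via R1 from path(a,f), path(f,b)
round 3: derive path(a,c) via R1 from path(a,h), path(h,c)
round 3: derive path(a,d) via R1 from path(a,f), path(f,d)
round 3: derive path(a,i) via R1 from path(a,f), path(f,i)
round 3: derive path(b,h) via R1 from path(b,a), path(a,h)
round 3: derive path(b,i) via R1 from path(b,f), path(f,i)
round 3: derive path(c,a) via R1 from path(c,b), path(b,a)
round 3: derive path(c,f) via R1 from path(c,b), path(b,f)
round 3: derive path(d,f) via R1 from path(d,a), path(a,f)
round 3: derive path(d,h) via R1 from path(d,a), path(a,h)
round 3: derive path(f,a) via R1 from path(f,b), path(b,a)
round 3: derive path(f,c) via R1 from path(f,h), path(h,c)
round 3: derive path(f,f) via R1 from path(f,b), path(b,f)
round 3: derive path(h,f) via R1 from path(h,a), path(a,f)
round 3: derive path(h,h) via R1 from path(h,a), path(a,h)
round 3: derive path(i,f) via R1 from path(i,a), path(a,f)
round 3: derive path(i,h) via R1 from path(i,a), path(a,h)
round 4: derive path(b,c) via R1 from path(b,a), path(a,c)
round 4: derive path(c,c) via R1 from path(c,a), path(a,c)
round 4: derive path(c,h) via R1 from path(c,a), path(a,h)
round 4: derive path(c,i) via R1 from path(c,a), path(a,i)
round 4: derive path(d,c) via R1 from path(d,a), path(a,c)
round 4: derive path(d,i) via R1 from path(d,a), path(a,i)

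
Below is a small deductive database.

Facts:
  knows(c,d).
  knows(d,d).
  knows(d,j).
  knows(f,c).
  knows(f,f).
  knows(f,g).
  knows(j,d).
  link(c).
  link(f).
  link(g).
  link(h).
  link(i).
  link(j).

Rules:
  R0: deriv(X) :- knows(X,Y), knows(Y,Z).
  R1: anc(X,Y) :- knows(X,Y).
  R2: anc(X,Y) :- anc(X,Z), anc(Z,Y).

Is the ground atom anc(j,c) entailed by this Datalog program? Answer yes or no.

round 1: derive anc(c,d) via R1 from knows(c,d)
round 1: derive anc(d,d) via R1 from knows(d,d)
round 1: derive anc(d,j) via R1 from knows(d,j)
round 1: derive anc(f,c) via R1 from knows(f,c)
round 1: derive anc(f,f) via R1 from knows(f,f)
round 1: derive anc(f,g) via R1 from knows(f,g)
round 1: derive anc(j,d) via R1 from knows(j,d)
round 2: derive anc(c,j) via R2 from anc(c,d), anc(d,j)
round 2: derive anc(f,d) via R2 from anc(f,c), anc(c,d)
round 2: derive anc(j,j) via R2 from anc(j,d), anc(d,j)
round 3: derive anc(f,j) via R2 from anc(f,c), anc(c,j)

no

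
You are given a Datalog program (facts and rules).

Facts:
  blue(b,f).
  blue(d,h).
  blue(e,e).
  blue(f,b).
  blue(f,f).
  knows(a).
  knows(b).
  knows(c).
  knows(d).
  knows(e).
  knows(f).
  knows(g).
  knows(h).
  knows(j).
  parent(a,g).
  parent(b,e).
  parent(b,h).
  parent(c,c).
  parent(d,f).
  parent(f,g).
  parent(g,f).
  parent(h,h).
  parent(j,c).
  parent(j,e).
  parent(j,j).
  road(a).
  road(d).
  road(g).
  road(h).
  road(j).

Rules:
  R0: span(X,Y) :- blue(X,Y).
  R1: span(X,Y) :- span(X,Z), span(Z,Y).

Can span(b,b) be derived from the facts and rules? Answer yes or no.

round 1: derive span(b,f) via R0 from blue(b,f)
round 1: derive span(d,h) via R0 from blue(d,h)
round 1: derive span(e,e) via R0 from blue(e,e)
round 1: derive span(f,b) via R0 from blue(f,b)
round 1: derive span(f,f) via R0 from blue(f,f)
round 2: derive span(b,b) via R1 from span(b,f), span(f,b)

yes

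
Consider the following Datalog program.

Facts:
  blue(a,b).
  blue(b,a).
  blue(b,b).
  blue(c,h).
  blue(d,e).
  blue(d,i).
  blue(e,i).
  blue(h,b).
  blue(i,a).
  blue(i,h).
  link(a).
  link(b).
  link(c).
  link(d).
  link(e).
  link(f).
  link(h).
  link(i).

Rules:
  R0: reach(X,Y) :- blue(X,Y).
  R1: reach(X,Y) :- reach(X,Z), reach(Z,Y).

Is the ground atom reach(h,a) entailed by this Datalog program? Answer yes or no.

round 1: derive reach(a,b) via R0 from blue(a,b)
round 1: derive reach(b,a) via R0 from blue(b,a)
round 1: derive reach(b,b) via R0 from blue(b,b)
round 1: derive reach(c,h) via R0 from blue(c,h)
round 1: derive reach(d,e) via R0 from blue(d,e)
round 1: derive reach(d,i) via R0 from blue(d,i)
round 1: derive reach(e,i) via R0 from blue(e,i)
round 1: derive reach(h,b) via R0 from blue(h,b)
round 1: derive reach(i,a) via R0 from blue(i,a)
round 1: derive reach(i,h) via R0 from blue(i,h)
round 2: derive reach(a,a) via R1 from reach(a,b), reach(b,a)
round 2: derive reach(c,b) via R1 from reach(c,h), reach(h,b)
round 2: derive reach(d,a) via R1 from reach(d,i), reach(i,a)
round 2: derive reach(d,h) via R1 from reach(d,i), reach(i,h)
round 2: derive reach(e,a) via R1 from reach(e,i), reach(i,a)
round 2: derive reach(e,h) via R1 from reach(e,i), reach(i,h)
round 2: derive reach(h,a) via R1 from reach(h,b), reach(b,a)
round 2: derive reach(i,b) via R1 from reach(i,a), reach(a,b)
round 3: derive reach(c,a) via R1 from reach(c,b), reach(b,a)
round 3: derive reach(d,b) via R1 from reach(d,a), reach(a,b)
round 3: derive reach(e,b) via R1 from reach(e,a), reach(a,b)

yes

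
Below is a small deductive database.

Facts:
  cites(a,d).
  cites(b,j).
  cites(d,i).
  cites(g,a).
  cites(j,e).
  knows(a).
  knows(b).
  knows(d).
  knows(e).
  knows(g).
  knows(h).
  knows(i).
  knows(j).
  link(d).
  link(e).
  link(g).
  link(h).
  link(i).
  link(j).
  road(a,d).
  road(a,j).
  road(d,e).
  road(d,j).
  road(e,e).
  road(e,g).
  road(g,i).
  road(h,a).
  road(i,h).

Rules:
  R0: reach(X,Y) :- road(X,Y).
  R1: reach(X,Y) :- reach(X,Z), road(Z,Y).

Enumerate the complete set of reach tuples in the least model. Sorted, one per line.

round 1: derive reach(a,d) via R0 from road(a,d)
round 1: derive reach(a,j) via R0 from road(a,j)
round 1: derive reach(d,e) via R0 from road(d,e)
round 1: derive reach(d,j) via R0 from road(d,j)
round 1: derive reach(e,e) via R0 from road(e,e)
round 1: derive reach(e,g) via R0 from road(e,g)
round 1: derive reach(g,i) via R0 from road(g,i)
round 1: derive reach(h,a) via R0 from road(h,a)
round 1: derive reach(i,h) via R0 from road(i,h)
round 2: derive reach(a,e) via R1 from reach(a,d), road(d,e)
round 2: derive reach(d,g) via R1 from reach(d,e), road(e,g)
round 2: derive reach(e,i) via R1 from reach(e,g), road(g,i)
round 2: derive reach(g,h) via R1 from reach(g,i), road(i,h)
round 2: derive reach(h,d) via R1 from reach(h,a), road(a,d)
round 2: derive reach(h,j) via R1 from reach(h,a), road(a,j)
round 2: derive reach(i,a) via R1 from reach(i,h), road(h,a)
round 3: derive reach(a,g) via R1 from reach(a,e), road(e,g)
round 3: derive reach(d,i) via R1 from reach(d,g), road(g,i)
round 3: derive reach(e,h) via R1 from reach(e,i), road(i,h)
round 3: derive reach(g,a) via R1 from reach(g,h), road(h,a)
round 3: derive reach(h,e) via R1 from reach(h,d), road(d,e)
round 3: derive reach(i,d) via R1 from reach(i,a), road(a,d)
round 3: derive reach(i,j) via R1 from reach(i,a), road(a,j)
round 4: derive reach(a,i) via R1 from reach(a,g), road(g,i)
round 4: derive reach(d,h) via R1 from reach(d,i), road(i,h)
round 4: derive reach(e,a) via R1 from reach(e,h), road(h,a)
round 4: derive reach(g,d) via R1 from reach(g,a), road(a,d)
round 4: derive reach(g,j) via R1 from reach(g,a), road(a,j)
round 4: derive reach(h,g) via R1 from reach(h,e), road(e,g)
round 4: derive reach(i,e) via R1 from reach(i,d), road(d,e)
round 5: derive reach(a,h) via R1 from reach(a,i), road(i,h)
round 5: derive reach(d,a) via R1 from reach(d,h), road(h,a)
round 5: derive reach(e,d) via R1 from reach(e,a), road(a,d)
round 5: derive reach(e,j) via R1 from reach(e,a), road(a,j)
round 5: derive reach(g,e) via R1 from reach(g,d), road(d,e)
round 5: derive reach(h,i) via R1 from reach(h,g), road(g,i)
round 5: derive reach(i,g) via R1 from reach(i,e), road(e,g)
round 6: derive reach(a,a) via R1 from reach(a,h), road(h,a)
round 6: derive reach(d,d) via R1 from reach(d,a), road(a,d)
round 6: derive reach(g,g) via R1 from reach(g,e), road(e,g)
round 6: derive reach(h,h) via R1 from reach(h,i), road(i,h)
round 6: derive reach(i,i) via R1 from reach(i,g), road(g,i)

reach(a,a)
reach(a,d)
reach(a,e)
reach(a,g)
reach(a,h)
reach(a,i)
reach(a,j)
reach(d,a)
reach(d,d)
reach(d,e)
reach(d,g)
reach(d,h)
reach(d,i)
reach(d,j)
reach(e,a)
reach(e,d)
reach(e,e)
reach(e,g)
reach(e,h)
reach(e,i)
reach(e,j)
reach(g,a)
reach(g,d)
reach(g,e)
reach(g,g)
reach(g,h)
reach(g,i)
reach(g,j)
reach(h,a)
reach(h,d)
reach(h,e)
reach(h,g)
reach(h,h)
reach(h,i)
reach(h,j)
reach(i,a)
reach(i,d)
reach(i,e)
reach(i,g)
reach(i,h)
reach(i,i)
reach(i,j)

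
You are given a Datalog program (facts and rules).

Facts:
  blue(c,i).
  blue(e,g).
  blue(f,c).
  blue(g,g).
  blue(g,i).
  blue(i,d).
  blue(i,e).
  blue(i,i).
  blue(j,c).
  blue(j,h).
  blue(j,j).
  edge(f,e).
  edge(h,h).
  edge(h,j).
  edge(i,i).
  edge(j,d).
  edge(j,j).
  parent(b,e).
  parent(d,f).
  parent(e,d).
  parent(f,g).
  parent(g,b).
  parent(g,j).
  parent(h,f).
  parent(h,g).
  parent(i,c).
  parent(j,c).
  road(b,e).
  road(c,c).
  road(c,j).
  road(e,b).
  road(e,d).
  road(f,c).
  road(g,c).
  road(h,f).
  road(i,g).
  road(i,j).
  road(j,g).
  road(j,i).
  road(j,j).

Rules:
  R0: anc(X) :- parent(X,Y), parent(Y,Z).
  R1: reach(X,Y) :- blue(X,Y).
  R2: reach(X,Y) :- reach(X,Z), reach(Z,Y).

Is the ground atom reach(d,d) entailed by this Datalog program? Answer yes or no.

no

round 1: derive reach(c,i) via R1 from blue(c,i)
round 1: derive reach(e,g) via R1 from blue(e,g)
round 1: derive reach(f,c) via R1 from blue(f,c)
round 1: derive reach(g,g) via R1 from blue(g,g)
round 1: derive reach(g,i) via R1 from blue(g,i)
round 1: derive reach(i,d) via R1 from blue(i,d)
round 1: derive reach(i,e) via R1 from blue(i,e)
round 1: derive reach(i,i) via R1 from blue(i,i)
round 1: derive reach(j,c) via R1 from blue(j,c)
round 1: derive reach(j,h) via R1 from blue(j,h)
round 1: derive reach(j,j) via R1 from blue(j,j)
round 2: derive reach(c,d) via R2 from reach(c,i), reach(i,d)
round 2: derive reach(c,e) via R2 from reach(c,i), reach(i,e)
round 2: derive reach(e,i) via R2 from reach(e,g), reach(g,i)
round 2: derive reach(f,i) via R2 from reach(f,c), reach(c,i)
round 2: derive reach(g,d) via R2 from reach(g,i), reach(i,d)
round 2: derive reach(g,e) via R2 from reach(g,i), reach(i,e)
round 2: derive reach(i,g) via R2 from reach(i,e), reach(e,g)
round 2: derive reach(j,i) via R2 from reach(j,c), reach(c,i)
round 3: derive reach(c,g) via R2 from reach(c,e), reach(e,g)
round 3: derive reach(e,d) via R2 from reach(e,g), reach(g,d)
round 3: derive reach(e,e) via R2 from reach(e,g), reach(g,e)
round 3: derive reach(f,d) via R2 from reach(f,c), reach(c,d)
round 3: derive reach(f,e) via R2 from reach(f,c), reach(c,e)
round 3: derive reach(f,g) via R2 from reach(f,i), reach(i,g)
round 3: derive reach(j,d) via R2 from reach(j,c), reach(c,d)
round 3: derive reach(j,e) via R2 from reach(j,c), reach(c,e)
round 3: derive reach(j,g) via R2 from reach(j,i), reach(i,g)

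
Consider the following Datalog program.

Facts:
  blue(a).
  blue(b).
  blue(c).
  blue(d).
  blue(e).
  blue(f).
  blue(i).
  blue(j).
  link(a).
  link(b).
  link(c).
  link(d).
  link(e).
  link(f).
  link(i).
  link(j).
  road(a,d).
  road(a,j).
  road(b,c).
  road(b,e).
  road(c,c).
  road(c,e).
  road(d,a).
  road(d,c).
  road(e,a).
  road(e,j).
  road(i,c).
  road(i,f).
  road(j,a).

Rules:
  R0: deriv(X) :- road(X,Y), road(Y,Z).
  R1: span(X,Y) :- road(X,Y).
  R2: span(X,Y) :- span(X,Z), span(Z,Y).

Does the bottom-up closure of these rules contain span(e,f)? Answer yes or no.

no

round 1: derive span(a,d) via R1 from road(a,d)
round 1: derive span(a,j) via R1 from road(a,j)
round 1: derive span(b,c) via R1 from road(b,c)
round 1: derive span(b,e) via R1 from road(b,e)
round 1: derive span(c,c) via R1 from road(c,c)
round 1: derive span(c,e) via R1 from road(c,e)
round 1: derive span(d,a) via R1 from road(d,a)
round 1: derive span(d,c) via R1 from road(d,c)
round 1: derive span(e,a) via R1 from road(e,a)
round 1: derive span(e,j) via R1 from road(e,j)
round 1: derive span(i,c) via R1 from road(i,c)
round 1: derive span(i,f) via R1 from road(i,f)
round 1: derive span(j,a) via R1 from road(j,a)
round 2: derive span(a,a) via R2 from span(a,d), span(d,a)
round 2: derive span(a,c) via R2 from span(a,d), span(d,c)
round 2: derive span(b,a) via R2 from span(b,e), span(e,a)
round 2: derive span(b,j) via R2 from span(b,e), span(e,j)
round 2: derive span(c,a) via R2 from span(c,e), span(e,a)
round 2: derive span(c,j) via R2 from span(c,e), span(e,j)
round 2: derive span(d,d) via R2 from span(d,a), span(a,d)
round 2: derive span(d,e) via R2 from span(d,c), span(c,e)
round 2: derive span(d,j) via R2 from span(d,a), span(a,j)
round 2: derive span(e,d) via R2 from span(e,a), span(a,d)
round 2: derive span(i,e) via R2 from span(i,c), span(c,e)
round 2: derive span(j,d) via R2 from span(j,a), span(a,d)
round 2: derive span(j,j) via R2 from span(j,a), span(a,j)
round 3: derive span(a,e) via R2 from span(a,c), span(c,e)
round 3: derive span(b,d) via R2 from span(b,a), span(a,d)
round 3: derive span(c,d) via R2 from span(c,a), span(a,d)
round 3: derive span(e,c) via R2 from span(e,a), span(a,c)
round 3: derive span(e,e) via R2 from span(e,d), span(d,e)
round 3: derive span(i,a) via R2 from span(i,c), span(c,a)
round 3: derive span(i,d) via R2 from span(i,e), span(e,d)
round 3: derive span(i,j) via R2 from span(i,c), span(c,j)
round 3: derive span(j,c) via R2 from span(j,a), span(a,c)
round 3: derive span(j,e) via R2 from span(j,d), span(d,e)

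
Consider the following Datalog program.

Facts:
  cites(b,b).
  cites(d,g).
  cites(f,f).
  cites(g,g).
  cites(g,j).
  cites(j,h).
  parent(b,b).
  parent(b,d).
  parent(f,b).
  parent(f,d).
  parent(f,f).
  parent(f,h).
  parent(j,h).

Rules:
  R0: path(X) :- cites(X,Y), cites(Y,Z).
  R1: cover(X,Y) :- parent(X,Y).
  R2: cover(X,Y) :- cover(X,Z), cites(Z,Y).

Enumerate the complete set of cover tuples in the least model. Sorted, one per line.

round 1: derive cover(b,b) via R1 from parent(b,b)
round 1: derive cover(b,d) via R1 from parent(b,d)
round 1: derive cover(f,b) via R1 from parent(f,b)
round 1: derive cover(f,d) via R1 from parent(f,d)
round 1: derive cover(f,f) via R1 from parent(f,f)
round 1: derive cover(f,h) via R1 from parent(f,h)
round 1: derive cover(j,h) via R1 from parent(j,h)
round 2: derive cover(b,g) via R2 from cover(b,d), cites(d,g)
round 2: derive cover(f,g) via R2 from cover(f,d), cites(d,g)
round 3: derive cover(b,j) via R2 from cover(b,g), cites(g,j)
round 3: derive cover(f,j) via R2 from cover(f,g), cites(g,j)
round 4: derive cover(b,h) via R2 from cover(b,j), cites(j,h)

cover(b,b)
cover(b,d)
cover(b,g)
cover(b,h)
cover(b,j)
cover(f,b)
cover(f,d)
cover(f,f)
cover(f,g)
cover(f,h)
cover(f,j)
cover(j,h)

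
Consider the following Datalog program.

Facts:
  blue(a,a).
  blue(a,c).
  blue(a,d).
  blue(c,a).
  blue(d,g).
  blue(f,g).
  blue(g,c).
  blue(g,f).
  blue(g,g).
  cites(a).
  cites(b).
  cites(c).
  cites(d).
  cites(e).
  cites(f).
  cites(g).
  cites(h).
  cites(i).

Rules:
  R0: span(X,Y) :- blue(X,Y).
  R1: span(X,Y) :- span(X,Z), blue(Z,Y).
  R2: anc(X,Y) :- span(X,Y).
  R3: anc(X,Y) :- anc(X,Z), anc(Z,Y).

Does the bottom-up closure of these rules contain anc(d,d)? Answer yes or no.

round 1: derive span(a,a) via R0 from blue(a,a)
round 1: derive span(a,c) via R0 from blue(a,c)
round 1: derive span(a,d) via R0 from blue(a,d)
round 1: derive span(c,a) via R0 from blue(c,a)
round 1: derive span(d,g) via R0 from blue(d,g)
round 1: derive span(f,g) via R0 from blue(f,g)
round 1: derive span(g,c) via R0 from blue(g,c)
round 1: derive span(g,f) via R0 from blue(g,f)
round 1: derive span(g,g) via R0 from blue(g,g)
round 2: derive span(a,g) via R1 from span(a,d), blue(d,g)
round 2: derive span(c,c) via R1 from span(c,a), blue(a,c)
round 2: derive span(c,d) via R1 from span(c,a), blue(a,d)
round 2: derive span(d,c) via R1 from span(d,g), blue(g,c)
round 2: derive span(d,f) via R1 from span(d,g), blue(g,f)
round 2: derive span(f,c) via R1 from span(f,g), blue(g,c)
round 2: derive span(f,f) via R1 from span(f,g), blue(g,f)
round 2: derive span(g,a) via R1 from span(g,c), blue(c,a)
round 2: derive anc(a,a) via R2 from span(a,a)
round 2: derive anc(a,c) via R2 from span(a,c)
round 2: derive anc(a,d) via R2 from span(a,d)
round 2: derive anc(c,a) via R2 from span(c,a)
round 2: derive anc(d,g) via R2 from span(d,g)
round 2: derive anc(f,g) via R2 from span(f,g)
round 2: derive anc(g,c) via R2 from span(g,c)
round 2: derive anc(g,f) via R2 from span(g,f)
round 2: derive anc(g,g) via R2 from span(g,g)
round 3: derive span(a,f) via R1 from span(a,g), blue(g,f)
round 3: derive span(c,g) via R1 from span(c,d), blue(d,g)
round 3: derive span(d,a) via R1 from span(d,c), blue(c,a)
round 3: derive span(f,a) via R1 from span(f,c), blue(c,a)
round 3: derive span(g,d) via R1 from span(g,a), blue(a,d)
round 3: derive anc(a,g) via R2 from span(a,g)
round 3: derive anc(c,c) via R2 from span(c,c)
round 3: derive anc(c,d) via R2 from span(c,d)
round 3: derive anc(d,c) via R2 from span(d,c)
round 3: derive anc(d,f) via R2 from span(d,f)
round 3: derive anc(f,c) via R2 from span(f,c)
round 3: derive anc(f,f) via R2 from span(f,f)
round 3: derive anc(g,a) via R2 from span(g,a)
round 4: derive span(c,f) via R1 from span(c,g), blue(g,f)
round 4: derive span(d,d) via R1 from span(d,a), blue(a,d)
round 4: derive span(f,d) via R1 from span(f,a), blue(a,d)
round 4: derive anc(a,f) via R2 from span(a,f)
round 4: derive anc(c,g) via R2 from span(c,g)
round 4: derive anc(d,a) via R2 from span(d,a)
round 4: derive anc(f,a) via R2 from span(f,a)
round 4: derive anc(g,d) via R2 from span(g,d)
round 4: derive anc(c,f) via R3 from anc(c,d), anc(d,f)
round 4: derive anc(d,d) via R3 from anc(d,c), anc(c,d)
round 4: derive anc(f,d) via R3 from anc(f,c), anc(c,d)

yes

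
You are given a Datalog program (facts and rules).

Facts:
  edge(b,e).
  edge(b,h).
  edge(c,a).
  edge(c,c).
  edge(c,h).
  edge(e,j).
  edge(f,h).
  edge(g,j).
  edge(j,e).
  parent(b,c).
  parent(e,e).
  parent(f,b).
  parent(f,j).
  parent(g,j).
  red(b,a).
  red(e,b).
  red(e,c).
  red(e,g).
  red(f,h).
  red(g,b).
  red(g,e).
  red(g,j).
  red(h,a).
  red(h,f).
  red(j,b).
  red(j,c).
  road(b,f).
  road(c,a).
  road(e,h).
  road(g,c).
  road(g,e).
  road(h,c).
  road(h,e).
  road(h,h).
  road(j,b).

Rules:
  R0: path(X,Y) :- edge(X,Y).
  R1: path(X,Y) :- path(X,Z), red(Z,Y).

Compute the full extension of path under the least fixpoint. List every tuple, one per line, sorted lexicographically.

round 1: derive path(b,e) via R0 from edge(b,e)
round 1: derive path(b,h) via R0 from edge(b,h)
round 1: derive path(c,a) via R0 from edge(c,a)
round 1: derive path(c,c) via R0 from edge(c,c)
round 1: derive path(c,h) via R0 from edge(c,h)
round 1: derive path(e,j) via R0 from edge(e,j)
round 1: derive path(f,h) via R0 from edge(f,h)
round 1: derive path(g,j) via R0 from edge(g,j)
round 1: derive path(j,e) via R0 from edge(j,e)
round 2: derive path(b,a) via R1 from path(b,h), red(h,a)
round 2: derive path(b,b) via R1 from path(b,e), red(e,b)
round 2: derive path(b,c) via R1 from path(b,e), red(e,c)
round 2: derive path(b,f) via R1 from path(b,h), red(h,f)
round 2: derive path(b,g) via R1 from path(b,e), red(e,g)
round 2: derive path(c,f) via R1 from path(c,h), red(h,f)
round 2: derive path(e,b) via R1 from path(e,j), red(j,b)
round 2: derive path(e,c) via R1 from path(e,j), red(j,c)
round 2: derive path(f,a) via R1 from path(f,h), red(h,a)
round 2: derive path(f,f) via R1 from path(f,h), red(h,f)
round 2: derive path(g,b) via R1 from path(g,j), red(j,b)
round 2: derive path(g,c) via R1 from path(g,j), red(j,c)
round 2: derive path(j,b) via R1 from path(j,e), red(e,b)
round 2: derive path(j,c) via R1 from path(j,e), red(e,c)
round 2: derive path(j,g) via R1 from path(j,e), red(e,g)
round 3: derive path(b,j) via R1 from path(b,g), red(g,j)
round 3: derive path(e,a) via R1 from path(e,b), red(b,a)
round 3: derive path(g,a) via R1 from path(g,b), red(b,a)
round 3: derive path(j,a) via R1 from path(j,b), red(b,a)
round 3: derive path(j,j) via R1 from path(j,g), red(g,j)

path(b,a)
path(b,b)
path(b,c)
path(b,e)
path(b,f)
path(b,g)
path(b,h)
path(b,j)
path(c,a)
path(c,c)
path(c,f)
path(c,h)
path(e,a)
path(e,b)
path(e,c)
path(e,j)
path(f,a)
path(f,f)
path(f,h)
path(g,a)
path(g,b)
path(g,c)
path(g,j)
path(j,a)
path(j,b)
path(j,c)
path(j,e)
path(j,g)
path(j,j)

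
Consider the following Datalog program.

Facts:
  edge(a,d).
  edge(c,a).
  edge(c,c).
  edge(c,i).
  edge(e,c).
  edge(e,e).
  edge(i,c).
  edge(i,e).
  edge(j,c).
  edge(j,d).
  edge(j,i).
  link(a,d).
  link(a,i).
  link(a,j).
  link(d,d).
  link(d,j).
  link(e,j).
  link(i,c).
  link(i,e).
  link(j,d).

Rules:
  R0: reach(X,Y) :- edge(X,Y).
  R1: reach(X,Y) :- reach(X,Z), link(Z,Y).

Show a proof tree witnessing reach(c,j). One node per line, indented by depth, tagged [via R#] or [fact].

reach(c,j)  [via R1]
  reach(c,a)  [via R0]
    edge(c,a)  [fact]
  link(a,j)  [fact]

round 1: derive reach(a,d) via R0 from edge(a,d)
round 1: derive reach(c,a) via R0 from edge(c,a)
round 1: derive reach(c,c) via R0 from edge(c,c)
round 1: derive reach(c,i) via R0 from edge(c,i)
round 1: derive reach(e,c) via R0 from edge(e,c)
round 1: derive reach(e,e) via R0 from edge(e,e)
round 1: derive reach(i,c) via R0 from edge(i,c)
round 1: derive reach(i,e) via R0 from edge(i,e)
round 1: derive reach(j,c) via R0 from edge(j,c)
round 1: derive reach(j,d) via R0 from edge(j,d)
round 1: derive reach(j,i) via R0 from edge(j,i)
round 2: derive reach(a,j) via R1 from reach(a,d), link(d,j)
round 2: derive reach(c,d) via R1 from reach(c,a), link(a,d)
round 2: derive reach(c,e) via R1 from reach(c,i), link(i,e)
round 2: derive reach(c,j) via R1 from reach(c,a), link(a,j)
round 2: derive reach(e,j) via R1 from reach(e,e), link(e,j)
round 2: derive reach(i,j) via R1 from reach(i,e), link(e,j)
round 2: derive reach(j,e) via R1 from reach(j,i), link(i,e)
round 2: derive reach(j,j) via R1 from reach(j,d), link(d,j)
round 3: derive reach(e,d) via R1 from reach(e,j), link(j,d)
round 3: derive reach(i,d) via R1 from reach(i,j), link(j,d)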